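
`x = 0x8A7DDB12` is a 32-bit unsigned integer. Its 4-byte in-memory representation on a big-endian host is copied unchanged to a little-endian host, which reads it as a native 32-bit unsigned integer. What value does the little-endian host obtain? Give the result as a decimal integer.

316374410

Stored big-endian, the bytes at ascending addresses are 8A 7D DB 12.
Read back as little-endian, the first byte is least significant, giving 0x12DB7D8A.
0x12DB7D8A = 316374410.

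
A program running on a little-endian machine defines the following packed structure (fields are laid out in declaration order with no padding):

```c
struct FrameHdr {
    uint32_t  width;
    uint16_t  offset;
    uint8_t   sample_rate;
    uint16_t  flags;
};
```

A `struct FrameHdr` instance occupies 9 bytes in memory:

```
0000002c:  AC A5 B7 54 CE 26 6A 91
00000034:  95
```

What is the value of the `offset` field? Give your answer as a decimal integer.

9934

`offset` follows `width` (4 bytes), so it starts at byte offset 4 and occupies 2 bytes.
Bytes at offsets 4..5: CE 26.
Little-endian: lowest address holds the least-significant byte.
Reassemble most-significant byte first: 26 CE → 0x26CE.
0x26CE = 9934.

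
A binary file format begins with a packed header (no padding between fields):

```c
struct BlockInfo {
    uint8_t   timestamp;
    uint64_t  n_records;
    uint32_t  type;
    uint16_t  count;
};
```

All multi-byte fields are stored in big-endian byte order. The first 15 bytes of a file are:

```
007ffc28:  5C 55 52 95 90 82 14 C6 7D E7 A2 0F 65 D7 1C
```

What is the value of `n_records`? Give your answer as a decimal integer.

`n_records` follows `timestamp` (1 byte), so it starts at byte offset 1 and occupies 8 bytes.
Bytes at offsets 1..8: 55 52 95 90 82 14 C6 7D.
In big-endian order the high byte comes first in memory.
The bytes are already most-significant first: 0x555295908214C67D.
0x555295908214C67D = 6148140889204377213.

6148140889204377213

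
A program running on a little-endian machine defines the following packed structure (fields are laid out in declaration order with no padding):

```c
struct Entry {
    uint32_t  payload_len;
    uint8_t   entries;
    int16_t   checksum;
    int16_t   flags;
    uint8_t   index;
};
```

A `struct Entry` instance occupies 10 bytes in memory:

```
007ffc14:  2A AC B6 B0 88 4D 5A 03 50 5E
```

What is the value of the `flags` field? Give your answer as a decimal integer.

20483

`flags` follows `payload_len` (4 B), `entries` (1 B), `checksum` (2 B), so it starts at offset 4 + 1 + 2 = 7 and occupies 2 bytes.
Bytes at offsets 7..8: 03 50.
Little-endian stores the least-significant byte at the lowest address.
Reassemble most-significant byte first: 50 03 → 0x5003.
0x5003 = 20483.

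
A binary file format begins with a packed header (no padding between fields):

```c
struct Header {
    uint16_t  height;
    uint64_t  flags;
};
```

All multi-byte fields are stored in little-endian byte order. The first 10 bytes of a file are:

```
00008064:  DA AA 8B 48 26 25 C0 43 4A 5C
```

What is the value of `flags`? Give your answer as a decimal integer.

6650202292302006411

`flags` follows `height` (2 bytes), so it starts at byte offset 2 and occupies 8 bytes.
Bytes at offsets 2..9: 8B 48 26 25 C0 43 4A 5C.
Little-endian stores the least-significant byte at the lowest address.
Reassemble most-significant byte first: 5C 4A 43 C0 25 26 48 8B → 0x5C4A43C02526488B.
0x5C4A43C02526488B = 6650202292302006411.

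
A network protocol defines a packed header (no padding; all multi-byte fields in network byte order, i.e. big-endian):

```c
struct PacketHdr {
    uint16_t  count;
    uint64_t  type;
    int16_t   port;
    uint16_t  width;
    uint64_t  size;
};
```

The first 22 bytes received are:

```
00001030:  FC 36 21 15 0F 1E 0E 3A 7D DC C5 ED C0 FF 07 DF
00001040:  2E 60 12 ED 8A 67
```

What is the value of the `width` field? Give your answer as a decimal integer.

49407

`width` follows `count` (2 B), `type` (8 B), `port` (2 B), so it starts at offset 2 + 8 + 2 = 12 and occupies 2 bytes.
Bytes at offsets 12..13: C0 FF.
In big-endian order the high byte comes first in memory.
The bytes are already most-significant first: 0xC0FF.
0xC0FF = 49407.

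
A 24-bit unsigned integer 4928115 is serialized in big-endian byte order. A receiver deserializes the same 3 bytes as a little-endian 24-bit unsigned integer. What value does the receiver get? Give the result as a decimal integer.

7549515

4928115 in 24-bit hexadecimal is 0x4B3273.
Stored big-endian, the bytes at ascending addresses are 4B 32 73.
Read back as little-endian, the first byte is least significant, giving 0x73324B.
0x73324B = 7549515.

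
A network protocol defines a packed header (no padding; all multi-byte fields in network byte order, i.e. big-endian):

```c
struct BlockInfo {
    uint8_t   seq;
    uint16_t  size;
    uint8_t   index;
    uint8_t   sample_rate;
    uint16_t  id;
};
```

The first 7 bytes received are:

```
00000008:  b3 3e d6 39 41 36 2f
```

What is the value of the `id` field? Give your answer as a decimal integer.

`id` follows `seq` (1 B), `size` (2 B), `index` (1 B), `sample_rate` (1 B), so it starts at offset 1 + 2 + 1 + 1 = 5 and occupies 2 bytes.
Bytes at offsets 5..6: 36 2F.
Big-endian: lowest address holds the most-significant byte.
The bytes are already most-significant first: 0x362F.
0x362F = 13871.

13871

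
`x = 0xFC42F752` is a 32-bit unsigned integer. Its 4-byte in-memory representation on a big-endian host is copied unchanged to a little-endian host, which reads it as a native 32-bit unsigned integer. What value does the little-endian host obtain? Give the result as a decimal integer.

1391936252

Stored big-endian, the bytes at ascending addresses are FC 42 F7 52.
Read back as little-endian, the first byte is least significant, giving 0x52F742FC.
0x52F742FC = 1391936252.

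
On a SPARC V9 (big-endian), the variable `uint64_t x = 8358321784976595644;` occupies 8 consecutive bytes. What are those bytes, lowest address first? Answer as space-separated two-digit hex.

73 FE B9 61 0F F0 5A BC

8358321784976595644 in hexadecimal, padded to 64 bits, is 0x73FEB9610FF05ABC.
Split into bytes (most-significant first): 73 FE B9 61 0F F0 5A BC.
Big-endian stores the most-significant byte at the lowest address.
So the memory order matches the most-significant-first order: 73 FE B9 61 0F F0 5A BC.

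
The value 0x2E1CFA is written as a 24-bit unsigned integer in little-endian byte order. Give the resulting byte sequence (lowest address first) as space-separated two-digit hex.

Split into bytes (most-significant first): 2E 1C FA.
In little-endian order the low byte comes first in memory.
So at ascending addresses the bytes are FA 1C 2E.

FA 1C 2E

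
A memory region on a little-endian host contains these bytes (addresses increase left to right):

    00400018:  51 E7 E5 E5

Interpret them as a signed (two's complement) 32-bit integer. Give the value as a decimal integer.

-437917871

Little-endian stores the least-significant byte at the lowest address.
Reassemble most-significant byte first: E5 E5 E7 51 → 0xE5E5E751.
Top bit is set, so as a signed 32-bit value this is 0xE5E5E751 − 2^32 = -437917871.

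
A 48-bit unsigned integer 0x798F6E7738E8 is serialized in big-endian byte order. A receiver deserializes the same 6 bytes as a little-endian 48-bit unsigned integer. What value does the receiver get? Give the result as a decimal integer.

Stored big-endian, the bytes at ascending addresses are 79 8F 6E 77 38 E8.
Read back as little-endian, the first byte is least significant, giving 0xE838776E8F79.
0xE838776E8F79 = 255329219547001.

255329219547001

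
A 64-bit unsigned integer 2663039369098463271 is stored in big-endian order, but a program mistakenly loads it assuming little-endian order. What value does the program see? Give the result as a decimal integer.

2663039369098463271 in 64-bit hexadecimal is 0x24F5043261FE8827.
Stored big-endian, the bytes at ascending addresses are 24 F5 04 32 61 FE 88 27.
Read back as little-endian, the first byte is least significant, giving 0x2788FE613204F524.
0x2788FE613204F524 = 2848806457716307236.

2848806457716307236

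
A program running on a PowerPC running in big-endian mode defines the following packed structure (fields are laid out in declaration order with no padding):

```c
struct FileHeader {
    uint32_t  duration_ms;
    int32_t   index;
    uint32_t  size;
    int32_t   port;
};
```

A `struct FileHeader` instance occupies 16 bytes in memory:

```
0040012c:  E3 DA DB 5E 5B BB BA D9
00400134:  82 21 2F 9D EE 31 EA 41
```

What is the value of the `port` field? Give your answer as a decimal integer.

`port` follows `duration_ms` (4 B), `index` (4 B), `size` (4 B), so it starts at offset 4 + 4 + 4 = 12 and occupies 4 bytes.
Bytes at offsets 12..15: EE 31 EA 41.
Big-endian: lowest address holds the most-significant byte.
The bytes are already most-significant first: 0xEE31EA41.
Top bit is set, so as a signed 32-bit value this is 0xEE31EA41 − 2^32 = -298718655.

-298718655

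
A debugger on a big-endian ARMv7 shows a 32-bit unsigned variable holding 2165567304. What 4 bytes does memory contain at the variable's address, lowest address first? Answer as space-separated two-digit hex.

2165567304 in hexadecimal, padded to 32 bits, is 0x8113EF48.
Split into bytes (most-significant first): 81 13 EF 48.
Big-endian stores the most-significant byte at the lowest address.
So the memory order matches the most-significant-first order: 81 13 EF 48.

81 13 EF 48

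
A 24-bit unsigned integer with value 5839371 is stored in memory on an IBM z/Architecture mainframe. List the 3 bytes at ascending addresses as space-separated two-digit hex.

5839371 in hexadecimal, padded to 24 bits, is 0x591A0B.
Split into bytes (most-significant first): 59 1A 0B.
In big-endian order the high byte comes first in memory.
So the memory order matches the most-significant-first order: 59 1A 0B.

59 1A 0B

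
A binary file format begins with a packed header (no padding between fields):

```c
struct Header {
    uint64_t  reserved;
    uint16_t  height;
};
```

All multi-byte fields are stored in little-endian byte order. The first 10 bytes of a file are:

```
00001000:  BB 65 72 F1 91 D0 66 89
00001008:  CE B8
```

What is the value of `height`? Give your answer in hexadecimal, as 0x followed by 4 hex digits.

`height` follows `reserved` (8 bytes), so it starts at byte offset 8 and occupies 2 bytes.
Bytes at offsets 8..9: CE B8.
Little-endian stores the least-significant byte at the lowest address.
Reassemble most-significant byte first: B8 CE → 0xB8CE.

0xB8CE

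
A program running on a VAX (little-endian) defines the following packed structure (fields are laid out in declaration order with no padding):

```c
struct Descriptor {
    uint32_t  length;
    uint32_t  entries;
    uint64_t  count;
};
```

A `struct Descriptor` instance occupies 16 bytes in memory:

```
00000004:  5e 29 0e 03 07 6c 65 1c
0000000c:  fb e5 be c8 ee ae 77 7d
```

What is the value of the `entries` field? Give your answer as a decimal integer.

`entries` follows `length` (4 bytes), so it starts at byte offset 4 and occupies 4 bytes.
Bytes at offsets 4..7: 07 6C 65 1C.
Little-endian: lowest address holds the least-significant byte.
Reassemble most-significant byte first: 1C 65 6C 07 → 0x1C656C07.
0x1C656C07 = 476408839.

476408839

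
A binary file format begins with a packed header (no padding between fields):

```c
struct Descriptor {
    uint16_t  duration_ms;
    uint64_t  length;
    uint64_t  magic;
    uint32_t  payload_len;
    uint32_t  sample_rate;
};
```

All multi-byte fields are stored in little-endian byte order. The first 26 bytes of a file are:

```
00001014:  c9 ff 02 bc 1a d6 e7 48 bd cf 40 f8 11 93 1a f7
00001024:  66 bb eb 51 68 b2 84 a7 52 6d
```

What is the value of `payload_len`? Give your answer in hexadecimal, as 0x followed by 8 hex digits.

`payload_len` follows `duration_ms` (2 B), `length` (8 B), `magic` (8 B), so it starts at offset 2 + 8 + 8 = 18 and occupies 4 bytes.
Bytes at offsets 18..21: EB 51 68 B2.
In little-endian order the low byte comes first in memory.
Reassemble most-significant byte first: B2 68 51 EB → 0xB26851EB.

0xB26851EB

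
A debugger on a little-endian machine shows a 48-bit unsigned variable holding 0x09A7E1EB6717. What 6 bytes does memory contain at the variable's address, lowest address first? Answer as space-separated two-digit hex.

Split into bytes (most-significant first): 09 A7 E1 EB 67 17.
Little-endian stores the least-significant byte at the lowest address.
So at ascending addresses the bytes are 17 67 EB E1 A7 09.

17 67 EB E1 A7 09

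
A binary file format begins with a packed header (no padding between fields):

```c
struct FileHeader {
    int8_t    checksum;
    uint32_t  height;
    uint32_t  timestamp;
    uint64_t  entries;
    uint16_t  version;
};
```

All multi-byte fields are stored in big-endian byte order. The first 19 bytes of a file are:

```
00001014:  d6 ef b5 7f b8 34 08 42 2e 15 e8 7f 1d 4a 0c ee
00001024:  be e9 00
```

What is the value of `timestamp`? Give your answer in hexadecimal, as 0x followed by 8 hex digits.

`timestamp` follows `checksum` (1 B), `height` (4 B), so it starts at offset 1 + 4 = 5 and occupies 4 bytes.
Bytes at offsets 5..8: 34 08 42 2E.
In big-endian order the high byte comes first in memory.
The bytes are already most-significant first: 0x3408422E.

0x3408422E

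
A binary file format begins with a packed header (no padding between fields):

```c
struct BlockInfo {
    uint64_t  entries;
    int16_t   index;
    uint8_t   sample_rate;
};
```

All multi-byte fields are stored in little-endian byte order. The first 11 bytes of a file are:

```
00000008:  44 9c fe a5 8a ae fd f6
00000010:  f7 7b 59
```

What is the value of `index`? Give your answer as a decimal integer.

`index` follows `entries` (8 bytes), so it starts at byte offset 8 and occupies 2 bytes.
Bytes at offsets 8..9: F7 7B.
Little-endian stores the least-significant byte at the lowest address.
Reassemble most-significant byte first: 7B F7 → 0x7BF7.
0x7BF7 = 31735.

31735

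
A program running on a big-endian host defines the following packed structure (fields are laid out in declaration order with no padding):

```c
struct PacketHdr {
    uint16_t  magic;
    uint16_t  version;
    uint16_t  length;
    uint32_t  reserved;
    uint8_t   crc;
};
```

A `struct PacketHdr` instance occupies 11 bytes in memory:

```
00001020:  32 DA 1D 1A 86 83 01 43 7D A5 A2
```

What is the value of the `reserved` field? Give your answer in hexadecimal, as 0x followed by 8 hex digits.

0x01437DA5

`reserved` follows `magic` (2 B), `version` (2 B), `length` (2 B), so it starts at offset 2 + 2 + 2 = 6 and occupies 4 bytes.
Bytes at offsets 6..9: 01 43 7D A5.
In big-endian order the high byte comes first in memory.
The bytes are already most-significant first: 0x01437DA5.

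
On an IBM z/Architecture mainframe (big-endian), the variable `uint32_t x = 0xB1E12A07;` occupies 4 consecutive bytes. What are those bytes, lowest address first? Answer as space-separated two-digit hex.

B1 E1 2A 07

Split into bytes (most-significant first): B1 E1 2A 07.
Big-endian: lowest address holds the most-significant byte.
So the memory order matches the most-significant-first order: B1 E1 2A 07.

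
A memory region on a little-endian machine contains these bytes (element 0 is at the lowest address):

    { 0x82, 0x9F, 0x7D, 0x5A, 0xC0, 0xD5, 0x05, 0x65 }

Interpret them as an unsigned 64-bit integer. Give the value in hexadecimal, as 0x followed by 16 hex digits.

Little-endian stores the least-significant byte at the lowest address.
Reassemble most-significant byte first: 65 05 D5 C0 5A 7D 9F 82 → 0x6505D5C05A7D9F82.

0x6505D5C05A7D9F82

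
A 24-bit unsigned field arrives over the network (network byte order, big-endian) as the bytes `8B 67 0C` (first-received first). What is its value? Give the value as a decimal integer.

9135884

Big-endian: lowest address holds the most-significant byte.
The bytes are already most-significant first: 0x8B670C.
0x8B670C = 9135884.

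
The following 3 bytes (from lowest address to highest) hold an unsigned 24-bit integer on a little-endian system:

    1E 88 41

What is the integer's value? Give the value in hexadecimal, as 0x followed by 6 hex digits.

Little-endian: lowest address holds the least-significant byte.
Reassemble most-significant byte first: 41 88 1E → 0x41881E.

0x41881E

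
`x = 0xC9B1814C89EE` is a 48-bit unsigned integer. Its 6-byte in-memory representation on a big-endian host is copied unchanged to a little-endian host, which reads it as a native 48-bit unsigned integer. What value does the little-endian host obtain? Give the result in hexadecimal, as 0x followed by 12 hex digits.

0xEE894C81B1C9

Stored big-endian, the bytes at ascending addresses are C9 B1 81 4C 89 EE.
Read back as little-endian, the first byte is least significant, giving 0xEE894C81B1C9.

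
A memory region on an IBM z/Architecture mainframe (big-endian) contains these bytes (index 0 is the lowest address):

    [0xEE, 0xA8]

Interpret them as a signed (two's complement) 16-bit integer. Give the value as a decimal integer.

In big-endian order the high byte comes first in memory.
The bytes are already most-significant first: 0xEEA8.
Top bit is set, so as a signed 16-bit value this is 0xEEA8 − 2^16 = -4440.

-4440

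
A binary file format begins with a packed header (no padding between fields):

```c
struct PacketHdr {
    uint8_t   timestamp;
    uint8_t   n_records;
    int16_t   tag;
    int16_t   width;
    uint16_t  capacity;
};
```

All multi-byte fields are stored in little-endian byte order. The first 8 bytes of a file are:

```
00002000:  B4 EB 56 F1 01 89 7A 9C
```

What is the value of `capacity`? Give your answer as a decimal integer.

`capacity` follows `timestamp` (1 B), `n_records` (1 B), `tag` (2 B), `width` (2 B), so it starts at offset 1 + 1 + 2 + 2 = 6 and occupies 2 bytes.
Bytes at offsets 6..7: 7A 9C.
Little-endian stores the least-significant byte at the lowest address.
Reassemble most-significant byte first: 9C 7A → 0x9C7A.
0x9C7A = 40058.

40058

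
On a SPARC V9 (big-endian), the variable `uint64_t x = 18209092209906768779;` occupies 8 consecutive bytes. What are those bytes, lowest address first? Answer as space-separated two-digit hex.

18209092209906768779 in hexadecimal, padded to 64 bits, is 0xFCB3B0E395D35B8B.
Split into bytes (most-significant first): FC B3 B0 E3 95 D3 5B 8B.
Big-endian: lowest address holds the most-significant byte.
So the memory order matches the most-significant-first order: FC B3 B0 E3 95 D3 5B 8B.

FC B3 B0 E3 95 D3 5B 8B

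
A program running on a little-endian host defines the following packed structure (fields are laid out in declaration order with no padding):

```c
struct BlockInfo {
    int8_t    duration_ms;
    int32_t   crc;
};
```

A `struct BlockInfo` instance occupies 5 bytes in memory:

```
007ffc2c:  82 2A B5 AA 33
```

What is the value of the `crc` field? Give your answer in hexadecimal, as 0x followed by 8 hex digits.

`crc` follows `duration_ms` (1 byte), so it starts at byte offset 1 and occupies 4 bytes.
Bytes at offsets 1..4: 2A B5 AA 33.
Little-endian: lowest address holds the least-significant byte.
Reassemble most-significant byte first: 33 AA B5 2A → 0x33AAB52A.

0x33AAB52A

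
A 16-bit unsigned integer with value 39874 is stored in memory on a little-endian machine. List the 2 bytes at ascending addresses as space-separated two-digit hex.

C2 9B

39874 in hexadecimal, padded to 16 bits, is 0x9BC2.
Split into bytes (most-significant first): 9B C2.
Little-endian: lowest address holds the least-significant byte.
So at ascending addresses the bytes are C2 9B.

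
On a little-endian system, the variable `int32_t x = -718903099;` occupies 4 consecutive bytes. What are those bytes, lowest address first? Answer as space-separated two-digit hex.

C5 68 26 D5

Two's complement of -718903099 in 32 bits: 718903099 = 0x2AD9973B; invert → 0xD52668C4; add 1 → 0xD52668C5.
Split into bytes (most-significant first): D5 26 68 C5.
In little-endian order the low byte comes first in memory.
So at ascending addresses the bytes are C5 68 26 D5.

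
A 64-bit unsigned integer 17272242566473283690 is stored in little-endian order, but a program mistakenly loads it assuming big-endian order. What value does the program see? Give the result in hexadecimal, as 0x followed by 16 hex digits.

0x6A7805191A55B3EF

17272242566473283690 in 64-bit hexadecimal is 0xEFB3551A1905786A.
Stored little-endian, the bytes at ascending addresses are 6A 78 05 19 1A 55 B3 EF.
Read back as big-endian, the last byte is least significant, giving 0x6A7805191A55B3EF.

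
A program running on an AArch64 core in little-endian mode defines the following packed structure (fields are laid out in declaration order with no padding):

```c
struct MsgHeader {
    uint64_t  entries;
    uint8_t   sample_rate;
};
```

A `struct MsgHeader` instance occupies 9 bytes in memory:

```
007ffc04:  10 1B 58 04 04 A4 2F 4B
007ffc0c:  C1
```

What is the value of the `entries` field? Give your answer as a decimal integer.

`entries` is the first field, at byte offset 0, occupying 8 bytes.
Bytes at offsets 0..7: 10 1B 58 04 04 A4 2F 4B.
Little-endian: lowest address holds the least-significant byte.
Reassemble most-significant byte first: 4B 2F A4 04 04 58 1B 10 → 0x4B2FA40404581B10.
0x4B2FA40404581B10 = 5417729213909703440.

5417729213909703440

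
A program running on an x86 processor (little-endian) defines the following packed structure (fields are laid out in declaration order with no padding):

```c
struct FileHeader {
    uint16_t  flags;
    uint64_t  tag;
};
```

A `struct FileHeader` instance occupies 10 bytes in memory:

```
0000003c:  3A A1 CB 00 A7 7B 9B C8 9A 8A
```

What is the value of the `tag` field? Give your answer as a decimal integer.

9987515693767524555

`tag` follows `flags` (2 bytes), so it starts at byte offset 2 and occupies 8 bytes.
Bytes at offsets 2..9: CB 00 A7 7B 9B C8 9A 8A.
Little-endian: lowest address holds the least-significant byte.
Reassemble most-significant byte first: 8A 9A C8 9B 7B A7 00 CB → 0x8A9AC89B7BA700CB.
0x8A9AC89B7BA700CB = 9987515693767524555.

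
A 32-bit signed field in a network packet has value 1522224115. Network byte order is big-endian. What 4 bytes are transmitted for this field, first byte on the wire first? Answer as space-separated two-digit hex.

5A BB 4B F3

1522224115 in hexadecimal, padded to 32 bits, is 0x5ABB4BF3.
Split into bytes (most-significant first): 5A BB 4B F3.
Big-endian stores the most-significant byte at the lowest address.
So the memory order matches the most-significant-first order: 5A BB 4B F3.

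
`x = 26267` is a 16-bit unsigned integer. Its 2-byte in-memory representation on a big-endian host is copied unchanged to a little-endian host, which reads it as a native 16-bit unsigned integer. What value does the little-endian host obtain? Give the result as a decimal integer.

39782

26267 in 16-bit hexadecimal is 0x669B.
Stored big-endian, the bytes at ascending addresses are 66 9B.
Read back as little-endian, the first byte is least significant, giving 0x9B66.
0x9B66 = 39782.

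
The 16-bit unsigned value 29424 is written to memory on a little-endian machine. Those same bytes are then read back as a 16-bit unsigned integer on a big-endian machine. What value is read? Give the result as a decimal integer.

29424 in 16-bit hexadecimal is 0x72F0.
Stored little-endian, the bytes at ascending addresses are F0 72.
Read back as big-endian, the last byte is least significant, giving 0xF072.
0xF072 = 61554.

61554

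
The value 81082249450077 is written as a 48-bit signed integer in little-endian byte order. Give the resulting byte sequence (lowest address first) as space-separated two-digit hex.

81082249450077 in hexadecimal, padded to 48 bits, is 0x49BE6EAD125D.
Split into bytes (most-significant first): 49 BE 6E AD 12 5D.
In little-endian order the low byte comes first in memory.
So at ascending addresses the bytes are 5D 12 AD 6E BE 49.

5D 12 AD 6E BE 49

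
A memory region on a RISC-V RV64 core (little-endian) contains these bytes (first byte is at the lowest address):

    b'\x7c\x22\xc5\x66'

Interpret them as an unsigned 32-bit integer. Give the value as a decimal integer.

Little-endian: lowest address holds the least-significant byte.
Reassemble most-significant byte first: 66 C5 22 7C → 0x66C5227C.
0x66C5227C = 1724195452.

1724195452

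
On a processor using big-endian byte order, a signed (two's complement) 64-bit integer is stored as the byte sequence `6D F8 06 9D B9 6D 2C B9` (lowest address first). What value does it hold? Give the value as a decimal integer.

7924090818848959673

Big-endian: lowest address holds the most-significant byte.
The bytes are already most-significant first: 0x6DF8069DB96D2CB9.
0x6DF8069DB96D2CB9 = 7924090818848959673.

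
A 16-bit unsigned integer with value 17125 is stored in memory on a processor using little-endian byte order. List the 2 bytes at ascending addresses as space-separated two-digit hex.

E5 42

17125 in hexadecimal, padded to 16 bits, is 0x42E5.
Split into bytes (most-significant first): 42 E5.
Little-endian: lowest address holds the least-significant byte.
So at ascending addresses the bytes are E5 42.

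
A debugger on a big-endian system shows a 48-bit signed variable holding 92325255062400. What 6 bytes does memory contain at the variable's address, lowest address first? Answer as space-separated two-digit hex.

92325255062400 in hexadecimal, padded to 48 bits, is 0x53F826082380.
Split into bytes (most-significant first): 53 F8 26 08 23 80.
Big-endian stores the most-significant byte at the lowest address.
So the memory order matches the most-significant-first order: 53 F8 26 08 23 80.

53 F8 26 08 23 80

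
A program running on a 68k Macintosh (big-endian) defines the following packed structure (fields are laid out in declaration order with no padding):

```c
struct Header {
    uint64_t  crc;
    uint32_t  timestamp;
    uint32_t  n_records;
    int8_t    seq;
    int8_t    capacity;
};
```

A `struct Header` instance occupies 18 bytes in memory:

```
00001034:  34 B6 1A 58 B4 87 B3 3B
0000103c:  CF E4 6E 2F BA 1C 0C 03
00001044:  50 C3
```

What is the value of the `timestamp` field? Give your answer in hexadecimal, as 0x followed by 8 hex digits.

`timestamp` follows `crc` (8 bytes), so it starts at byte offset 8 and occupies 4 bytes.
Bytes at offsets 8..11: CF E4 6E 2F.
In big-endian order the high byte comes first in memory.
The bytes are already most-significant first: 0xCFE46E2F.

0xCFE46E2F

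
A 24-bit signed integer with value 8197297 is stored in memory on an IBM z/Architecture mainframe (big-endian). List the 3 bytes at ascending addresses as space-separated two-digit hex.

7D 14 B1

8197297 in hexadecimal, padded to 24 bits, is 0x7D14B1.
Split into bytes (most-significant first): 7D 14 B1.
Big-endian stores the most-significant byte at the lowest address.
So the memory order matches the most-significant-first order: 7D 14 B1.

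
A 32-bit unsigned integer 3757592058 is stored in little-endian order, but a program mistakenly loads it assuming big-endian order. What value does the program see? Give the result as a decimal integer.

4199413983

3757592058 in 32-bit hexadecimal is 0xDFF84DFA.
Stored little-endian, the bytes at ascending addresses are FA 4D F8 DF.
Read back as big-endian, the last byte is least significant, giving 0xFA4DF8DF.
0xFA4DF8DF = 4199413983.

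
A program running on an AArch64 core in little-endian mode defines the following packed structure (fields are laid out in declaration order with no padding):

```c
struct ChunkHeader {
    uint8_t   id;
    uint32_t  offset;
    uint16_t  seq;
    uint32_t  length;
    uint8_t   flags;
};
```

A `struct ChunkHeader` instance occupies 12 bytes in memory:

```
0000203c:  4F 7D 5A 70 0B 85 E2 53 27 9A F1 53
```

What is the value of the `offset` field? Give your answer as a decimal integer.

`offset` follows `id` (1 byte), so it starts at byte offset 1 and occupies 4 bytes.
Bytes at offsets 1..4: 7D 5A 70 0B.
Little-endian: lowest address holds the least-significant byte.
Reassemble most-significant byte first: 0B 70 5A 7D → 0x0B705A7D.
0x0B705A7D = 191912573.

191912573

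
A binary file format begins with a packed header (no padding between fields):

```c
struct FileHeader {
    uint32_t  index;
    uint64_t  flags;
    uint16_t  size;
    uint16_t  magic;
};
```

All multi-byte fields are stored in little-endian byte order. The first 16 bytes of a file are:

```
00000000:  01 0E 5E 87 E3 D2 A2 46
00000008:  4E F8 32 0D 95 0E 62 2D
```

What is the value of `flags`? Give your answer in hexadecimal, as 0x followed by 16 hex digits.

0x0D32F84E46A2D2E3

`flags` follows `index` (4 bytes), so it starts at byte offset 4 and occupies 8 bytes.
Bytes at offsets 4..11: E3 D2 A2 46 4E F8 32 0D.
In little-endian order the low byte comes first in memory.
Reassemble most-significant byte first: 0D 32 F8 4E 46 A2 D2 E3 → 0x0D32F84E46A2D2E3.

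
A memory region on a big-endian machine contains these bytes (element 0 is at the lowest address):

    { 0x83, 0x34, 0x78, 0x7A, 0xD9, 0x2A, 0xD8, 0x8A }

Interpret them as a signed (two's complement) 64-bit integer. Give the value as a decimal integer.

Big-endian: lowest address holds the most-significant byte.
The bytes are already most-significant first: 0x8334787AD92AD88A.
Top bit is set, so as a signed 64-bit value this is 0x8334787AD92AD88A − 2^64 = -8992430086927230838.

-8992430086927230838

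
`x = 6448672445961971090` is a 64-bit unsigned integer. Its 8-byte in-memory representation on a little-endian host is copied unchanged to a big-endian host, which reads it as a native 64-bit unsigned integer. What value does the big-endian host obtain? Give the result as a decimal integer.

6448672445961971090 in 64-bit hexadecimal is 0x597E496C4E69A592.
Stored little-endian, the bytes at ascending addresses are 92 A5 69 4E 6C 49 7E 59.
Read back as big-endian, the last byte is least significant, giving 0x92A5694E6C497E59.
0x92A5694E6C497E59 = 10566967886239858265.

10566967886239858265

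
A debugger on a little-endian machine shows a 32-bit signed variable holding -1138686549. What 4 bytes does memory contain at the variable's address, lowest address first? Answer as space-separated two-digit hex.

Two's complement of -1138686549 in 32 bits: 1138686549 = 0x43DEFA55; invert → 0xBC2105AA; add 1 → 0xBC2105AB.
Split into bytes (most-significant first): BC 21 05 AB.
Little-endian: lowest address holds the least-significant byte.
So at ascending addresses the bytes are AB 05 21 BC.

AB 05 21 BC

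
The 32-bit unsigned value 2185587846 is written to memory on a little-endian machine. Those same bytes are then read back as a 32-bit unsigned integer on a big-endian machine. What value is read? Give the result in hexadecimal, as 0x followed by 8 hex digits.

2185587846 in 32-bit hexadecimal is 0x82456C86.
Stored little-endian, the bytes at ascending addresses are 86 6C 45 82.
Read back as big-endian, the last byte is least significant, giving 0x866C4582.

0x866C4582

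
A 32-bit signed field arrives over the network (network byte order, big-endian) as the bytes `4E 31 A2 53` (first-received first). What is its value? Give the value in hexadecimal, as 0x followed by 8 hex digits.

0x4E31A253

In big-endian order the high byte comes first in memory.
The bytes are already most-significant first: 0x4E31A253.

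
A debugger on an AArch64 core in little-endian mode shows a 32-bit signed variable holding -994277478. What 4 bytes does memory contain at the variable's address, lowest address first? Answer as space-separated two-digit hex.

Two's complement of -994277478 in 32 bits: 994277478 = 0x3B437866; invert → 0xC4BC8799; add 1 → 0xC4BC879A.
Split into bytes (most-significant first): C4 BC 87 9A.
Little-endian stores the least-significant byte at the lowest address.
So at ascending addresses the bytes are 9A 87 BC C4.

9A 87 BC C4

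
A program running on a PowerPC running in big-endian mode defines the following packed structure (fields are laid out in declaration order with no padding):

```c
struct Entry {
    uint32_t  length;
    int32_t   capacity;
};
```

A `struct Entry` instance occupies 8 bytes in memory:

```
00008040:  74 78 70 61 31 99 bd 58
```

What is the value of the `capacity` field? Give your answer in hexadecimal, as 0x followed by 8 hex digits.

`capacity` follows `length` (4 bytes), so it starts at byte offset 4 and occupies 4 bytes.
Bytes at offsets 4..7: 31 99 BD 58.
In big-endian order the high byte comes first in memory.
The bytes are already most-significant first: 0x3199BD58.

0x3199BD58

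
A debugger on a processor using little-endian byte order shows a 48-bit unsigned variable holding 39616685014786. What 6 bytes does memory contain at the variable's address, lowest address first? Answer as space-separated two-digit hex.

02 FF 6F FA 07 24

39616685014786 in hexadecimal, padded to 48 bits, is 0x2407FA6FFF02.
Split into bytes (most-significant first): 24 07 FA 6F FF 02.
In little-endian order the low byte comes first in memory.
So at ascending addresses the bytes are 02 FF 6F FA 07 24.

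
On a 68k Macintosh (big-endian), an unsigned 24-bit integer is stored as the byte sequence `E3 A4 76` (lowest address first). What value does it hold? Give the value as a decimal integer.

14918774

Big-endian: lowest address holds the most-significant byte.
The bytes are already most-significant first: 0xE3A476.
0xE3A476 = 14918774.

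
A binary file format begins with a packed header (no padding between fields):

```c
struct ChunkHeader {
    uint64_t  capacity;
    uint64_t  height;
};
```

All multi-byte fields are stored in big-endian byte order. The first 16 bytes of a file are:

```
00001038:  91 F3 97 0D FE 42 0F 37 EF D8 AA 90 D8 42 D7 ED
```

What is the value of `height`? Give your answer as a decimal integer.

`height` follows `capacity` (8 bytes), so it starts at byte offset 8 and occupies 8 bytes.
Bytes at offsets 8..15: EF D8 AA 90 D8 42 D7 ED.
In big-endian order the high byte comes first in memory.
The bytes are already most-significant first: 0xEFD8AA90D842D7ED.
0xEFD8AA90D842D7ED = 17282751109114550253.

17282751109114550253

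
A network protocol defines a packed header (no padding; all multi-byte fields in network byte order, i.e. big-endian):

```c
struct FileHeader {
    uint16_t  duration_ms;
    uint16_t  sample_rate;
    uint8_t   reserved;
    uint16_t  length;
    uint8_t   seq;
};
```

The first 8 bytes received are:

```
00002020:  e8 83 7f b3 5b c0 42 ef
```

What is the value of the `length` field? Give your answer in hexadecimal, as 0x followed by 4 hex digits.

0xC042

`length` follows `duration_ms` (2 B), `sample_rate` (2 B), `reserved` (1 B), so it starts at offset 2 + 2 + 1 = 5 and occupies 2 bytes.
Bytes at offsets 5..6: C0 42.
In big-endian order the high byte comes first in memory.
The bytes are already most-significant first: 0xC042.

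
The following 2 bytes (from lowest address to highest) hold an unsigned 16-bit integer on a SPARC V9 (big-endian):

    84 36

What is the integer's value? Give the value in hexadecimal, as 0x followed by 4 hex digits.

0x8436

Big-endian: lowest address holds the most-significant byte.
The bytes are already most-significant first: 0x8436.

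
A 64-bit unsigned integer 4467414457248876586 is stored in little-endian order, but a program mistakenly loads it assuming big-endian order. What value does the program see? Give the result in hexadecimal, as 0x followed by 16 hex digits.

4467414457248876586 in 64-bit hexadecimal is 0x3DFF71C78CC3882A.
Stored little-endian, the bytes at ascending addresses are 2A 88 C3 8C C7 71 FF 3D.
Read back as big-endian, the last byte is least significant, giving 0x2A88C38CC771FF3D.

0x2A88C38CC771FF3D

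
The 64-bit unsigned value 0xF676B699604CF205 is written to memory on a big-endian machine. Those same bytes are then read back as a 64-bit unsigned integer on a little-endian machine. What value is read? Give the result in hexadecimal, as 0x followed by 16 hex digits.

Stored big-endian, the bytes at ascending addresses are F6 76 B6 99 60 4C F2 05.
Read back as little-endian, the first byte is least significant, giving 0x05F24C6099B676F6.

0x05F24C6099B676F6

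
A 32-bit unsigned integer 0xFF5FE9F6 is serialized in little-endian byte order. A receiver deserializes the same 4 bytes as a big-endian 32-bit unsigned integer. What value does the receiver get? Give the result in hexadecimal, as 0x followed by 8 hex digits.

Stored little-endian, the bytes at ascending addresses are F6 E9 5F FF.
Read back as big-endian, the last byte is least significant, giving 0xF6E95FFF.

0xF6E95FFF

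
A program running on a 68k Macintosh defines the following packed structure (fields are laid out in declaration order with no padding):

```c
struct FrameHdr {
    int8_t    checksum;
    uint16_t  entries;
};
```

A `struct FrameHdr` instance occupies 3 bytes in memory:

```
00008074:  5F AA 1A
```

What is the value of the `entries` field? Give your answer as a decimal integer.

`entries` follows `checksum` (1 byte), so it starts at byte offset 1 and occupies 2 bytes.
Bytes at offsets 1..2: AA 1A.
Big-endian: lowest address holds the most-significant byte.
The bytes are already most-significant first: 0xAA1A.
0xAA1A = 43546.

43546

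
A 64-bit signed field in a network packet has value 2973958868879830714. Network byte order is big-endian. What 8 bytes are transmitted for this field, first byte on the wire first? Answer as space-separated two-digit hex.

29 45 9F D5 A4 34 6E BA

2973958868879830714 in hexadecimal, padded to 64 bits, is 0x29459FD5A4346EBA.
Split into bytes (most-significant first): 29 45 9F D5 A4 34 6E BA.
Big-endian stores the most-significant byte at the lowest address.
So the memory order matches the most-significant-first order: 29 45 9F D5 A4 34 6E BA.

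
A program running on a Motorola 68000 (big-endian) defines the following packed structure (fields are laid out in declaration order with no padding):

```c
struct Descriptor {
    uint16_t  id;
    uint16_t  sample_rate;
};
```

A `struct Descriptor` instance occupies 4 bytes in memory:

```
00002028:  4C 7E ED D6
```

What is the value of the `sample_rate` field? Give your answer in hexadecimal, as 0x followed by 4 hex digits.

0xEDD6

`sample_rate` follows `id` (2 bytes), so it starts at byte offset 2 and occupies 2 bytes.
Bytes at offsets 2..3: ED D6.
Big-endian stores the most-significant byte at the lowest address.
The bytes are already most-significant first: 0xEDD6.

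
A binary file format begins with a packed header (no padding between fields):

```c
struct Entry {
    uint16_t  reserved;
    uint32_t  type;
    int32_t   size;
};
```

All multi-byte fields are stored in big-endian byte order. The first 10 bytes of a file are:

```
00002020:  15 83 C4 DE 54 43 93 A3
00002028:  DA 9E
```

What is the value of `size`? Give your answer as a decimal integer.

-1817978210

`size` follows `reserved` (2 B), `type` (4 B), so it starts at offset 2 + 4 = 6 and occupies 4 bytes.
Bytes at offsets 6..9: 93 A3 DA 9E.
In big-endian order the high byte comes first in memory.
The bytes are already most-significant first: 0x93A3DA9E.
Top bit is set, so as a signed 32-bit value this is 0x93A3DA9E − 2^32 = -1817978210.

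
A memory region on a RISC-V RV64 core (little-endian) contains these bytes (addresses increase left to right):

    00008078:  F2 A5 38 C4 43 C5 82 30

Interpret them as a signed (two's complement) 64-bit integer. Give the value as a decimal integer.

3495573155638453746

Little-endian: lowest address holds the least-significant byte.
Reassemble most-significant byte first: 30 82 C5 43 C4 38 A5 F2 → 0x3082C543C438A5F2.
0x3082C543C438A5F2 = 3495573155638453746.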